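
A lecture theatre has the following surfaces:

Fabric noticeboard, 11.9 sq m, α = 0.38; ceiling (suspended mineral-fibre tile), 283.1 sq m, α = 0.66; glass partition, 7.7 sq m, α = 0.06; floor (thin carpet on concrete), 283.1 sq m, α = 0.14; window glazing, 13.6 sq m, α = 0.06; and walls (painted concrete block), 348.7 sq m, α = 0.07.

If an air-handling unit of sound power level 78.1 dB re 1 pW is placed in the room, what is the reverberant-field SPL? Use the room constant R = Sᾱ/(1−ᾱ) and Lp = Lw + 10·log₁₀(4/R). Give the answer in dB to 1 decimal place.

A = 256.689 sabins; S = 948.1 sq m.
ᾱ = 0.2707, so room constant R = A/(1−ᾱ) = 351.966 sq m.
Lp = 78.1 + 10·log₁₀(4/351.966) = 78.1 + (-19.44) = 58.7 dB.

58.7 dB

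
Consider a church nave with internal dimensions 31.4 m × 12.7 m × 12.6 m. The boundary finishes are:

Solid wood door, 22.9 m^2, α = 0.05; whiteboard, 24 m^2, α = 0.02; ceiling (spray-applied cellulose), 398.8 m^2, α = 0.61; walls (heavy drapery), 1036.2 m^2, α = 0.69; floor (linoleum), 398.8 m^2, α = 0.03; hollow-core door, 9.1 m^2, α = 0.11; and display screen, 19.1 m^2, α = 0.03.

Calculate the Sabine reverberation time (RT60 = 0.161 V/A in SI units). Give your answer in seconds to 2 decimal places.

0.83 sec

A = Σ Sᵢαᵢ = 22.9*0.05 + 24*0.02 + 398.8*0.61 + 1036.2*0.69 + 398.8*0.03 + 9.1*0.11 + 19.1*0.03 = 973.409 sabins.
Volume V = 31.4 × 12.7 × 12.6 = 5024.628 m³.
RT60 = 0.161 · V / A = 0.161 × 5024.628 / 973.409 = 0.83 s.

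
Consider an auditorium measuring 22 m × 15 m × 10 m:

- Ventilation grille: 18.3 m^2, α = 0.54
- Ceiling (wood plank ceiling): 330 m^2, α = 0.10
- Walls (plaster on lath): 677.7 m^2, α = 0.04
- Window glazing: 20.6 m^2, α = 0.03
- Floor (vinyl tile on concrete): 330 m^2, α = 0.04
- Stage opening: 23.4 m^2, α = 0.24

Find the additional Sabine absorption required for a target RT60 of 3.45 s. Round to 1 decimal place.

A₁ = Σ Sᵢαᵢ = 18.3*0.54 + 330*0.10 + 677.7*0.04 + 20.6*0.03 + 330*0.04 + 23.4*0.24 = 89.424 sabins.
V = 3300 m³. Required absorption A₂ = 0.161 × 3300 / 3.45 = 154.000 sabins.
ΔA = A₂ − A₁ = 154.000 − 89.424 = 64.6 sabins.

64.6 sabins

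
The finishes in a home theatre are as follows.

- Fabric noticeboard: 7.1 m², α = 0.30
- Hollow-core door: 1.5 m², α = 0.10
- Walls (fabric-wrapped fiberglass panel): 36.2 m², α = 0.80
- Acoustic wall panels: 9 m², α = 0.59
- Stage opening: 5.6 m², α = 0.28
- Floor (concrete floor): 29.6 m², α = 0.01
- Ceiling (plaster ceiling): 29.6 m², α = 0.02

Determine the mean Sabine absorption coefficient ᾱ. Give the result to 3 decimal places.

Total surface area S = 118.6 m².
A = 7.1·0.30 + 1.5·0.10 + 36.2·0.80 + 9·0.59 + 5.6·0.28 + 29.6·0.01 + 29.6·0.02 = 39.006 sabins.
ᾱ = 39.006 / 118.6 = 0.329.

0.329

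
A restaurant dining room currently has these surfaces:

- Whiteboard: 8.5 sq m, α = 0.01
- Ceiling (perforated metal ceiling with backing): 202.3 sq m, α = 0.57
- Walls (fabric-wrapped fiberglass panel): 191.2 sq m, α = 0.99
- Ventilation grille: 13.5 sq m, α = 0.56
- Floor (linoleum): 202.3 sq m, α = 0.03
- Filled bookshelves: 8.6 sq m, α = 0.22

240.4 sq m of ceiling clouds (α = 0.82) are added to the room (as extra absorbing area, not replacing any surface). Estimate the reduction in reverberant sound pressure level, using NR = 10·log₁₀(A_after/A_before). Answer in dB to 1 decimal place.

2.1 dB

A_before = Σ Sᵢαᵢ = 8.5·0.01 + 202.3·0.57 + 191.2·0.99 + 13.5·0.56 + 202.3·0.03 + 8.6·0.22 = 320.205 sabins.
Treatment contributes 240.4·0.82 = 197.128 sabins.
A_after = 320.205 + 197.128 = 517.333 sabins.
Reduction = 10 log₁₀(A_after/A_before) = 10 log₁₀(1.6156) = 2.1 dB.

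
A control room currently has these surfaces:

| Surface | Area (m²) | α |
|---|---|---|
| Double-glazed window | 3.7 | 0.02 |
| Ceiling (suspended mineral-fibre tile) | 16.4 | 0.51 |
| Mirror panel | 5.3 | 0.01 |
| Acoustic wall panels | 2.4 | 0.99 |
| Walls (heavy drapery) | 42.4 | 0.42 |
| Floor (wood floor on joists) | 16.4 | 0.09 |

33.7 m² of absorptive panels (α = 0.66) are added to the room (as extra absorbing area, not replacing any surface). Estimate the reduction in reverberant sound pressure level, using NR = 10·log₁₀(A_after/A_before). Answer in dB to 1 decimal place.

Summing Sᵢαᵢ: 0.074 + 8.364 + 0.053 + 2.376 + 17.808 + 1.476 → A_before = 30.151 sabins.
Added absorption = 33.7 × 0.66 = 22.242 sabins.
New total A_after = 52.393 sabins.
Reduction = 10 log₁₀(A_after/A_before) = 10 log₁₀(1.7377) = 2.4 dB.

2.4 dB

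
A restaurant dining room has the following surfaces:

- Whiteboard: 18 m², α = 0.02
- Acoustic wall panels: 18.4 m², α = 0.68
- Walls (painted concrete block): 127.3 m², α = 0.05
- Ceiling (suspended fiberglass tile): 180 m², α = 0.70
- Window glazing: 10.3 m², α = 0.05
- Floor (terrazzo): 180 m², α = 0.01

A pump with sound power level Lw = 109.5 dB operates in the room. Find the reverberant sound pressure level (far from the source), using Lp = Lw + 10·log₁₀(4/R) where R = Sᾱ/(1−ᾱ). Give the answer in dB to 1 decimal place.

Σ(Sᵢαᵢ) = 18×0.02 + 18.4×0.68 + 127.3×0.05 + 180×0.70 + 10.3×0.05 + 180×0.01 = 147.552; total area S = 534.0 m².
ᾱ = 0.2763, so room constant R = A/(1−ᾱ) = 203.886 m².
Lp = 109.5 + 10·log₁₀(4/203.886) = 109.5 + (-17.07) = 92.4 dB.

92.4 dB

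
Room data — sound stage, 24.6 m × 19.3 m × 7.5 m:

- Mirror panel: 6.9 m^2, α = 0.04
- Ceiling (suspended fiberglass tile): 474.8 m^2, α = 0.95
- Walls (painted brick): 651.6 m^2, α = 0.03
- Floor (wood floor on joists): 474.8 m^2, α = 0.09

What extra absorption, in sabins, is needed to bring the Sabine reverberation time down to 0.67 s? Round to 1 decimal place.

342.1 sabins

Equivalent absorption area: A₁ = 6.9*0.04 + 474.8*0.95 + 651.6*0.03 + 474.8*0.09 = 513.616 m^2.
Target A₂ = 0.161·3560.85/0.67 = 855.667 sabins (V = 3560.85 m³).
Shortfall: 855.667 − 513.616 = 342.1 sabins.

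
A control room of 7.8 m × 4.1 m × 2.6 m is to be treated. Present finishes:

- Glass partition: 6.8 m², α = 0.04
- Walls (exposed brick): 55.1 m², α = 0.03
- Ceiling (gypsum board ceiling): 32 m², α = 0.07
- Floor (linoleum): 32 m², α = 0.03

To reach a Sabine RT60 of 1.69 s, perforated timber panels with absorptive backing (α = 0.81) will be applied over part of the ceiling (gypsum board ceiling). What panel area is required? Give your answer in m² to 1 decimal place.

Summing Sᵢαᵢ: 0.272 + 1.653 + 2.240 + 0.960 → A₁ = 5.125 sabins.
Required A₂ = 0.161·83.148/1.69 = 7.921 sabins.
ΔA needed = 7.921 − 5.125 = 2.796 sabins.
Each m² of panel replacing the ceiling (gypsum board ceiling) adds (0.81 − 0.07) = 0.74 sabins.
Area = ΔA/Δα = 2.796/0.74 = 3.8 m².

3.8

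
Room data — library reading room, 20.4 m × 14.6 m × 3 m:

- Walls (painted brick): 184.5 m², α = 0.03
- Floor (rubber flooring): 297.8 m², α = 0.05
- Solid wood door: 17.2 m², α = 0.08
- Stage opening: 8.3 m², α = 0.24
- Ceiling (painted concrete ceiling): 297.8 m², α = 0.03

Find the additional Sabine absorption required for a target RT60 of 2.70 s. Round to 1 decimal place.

20.6 sabins

Summing Sᵢαᵢ: 5.535 + 14.890 + 1.376 + 1.992 + 8.934 → A₁ = 32.727 sabins.
Target A₂ = 0.161·893.52/2.70 = 53.280 sabins (V = 893.52 m³).
Additional absorption ΔA = 53.280 − 32.727 = 20.6 sabins.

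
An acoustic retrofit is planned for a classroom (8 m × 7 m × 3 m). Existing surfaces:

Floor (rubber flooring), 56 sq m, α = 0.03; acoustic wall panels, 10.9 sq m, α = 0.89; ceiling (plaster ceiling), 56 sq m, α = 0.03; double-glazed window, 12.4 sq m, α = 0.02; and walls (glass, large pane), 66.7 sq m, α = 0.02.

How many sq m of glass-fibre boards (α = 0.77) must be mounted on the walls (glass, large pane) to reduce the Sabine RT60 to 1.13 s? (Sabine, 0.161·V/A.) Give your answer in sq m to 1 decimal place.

Equivalent absorption area: A₁ = 56×0.03 + 10.9×0.89 + 56×0.03 + 12.4×0.02 + 66.7×0.02 = 14.643 sq m.
Required A₂ = 0.161·168/1.13 = 23.936 sabins.
ΔA needed = 23.936 − 14.643 = 9.293 sabins.
Net gain per sq m: Δα = 0.77 − 0.02 = 0.75.
Panel area = 9.293 / 0.75 = 12.4 sq m.

12.4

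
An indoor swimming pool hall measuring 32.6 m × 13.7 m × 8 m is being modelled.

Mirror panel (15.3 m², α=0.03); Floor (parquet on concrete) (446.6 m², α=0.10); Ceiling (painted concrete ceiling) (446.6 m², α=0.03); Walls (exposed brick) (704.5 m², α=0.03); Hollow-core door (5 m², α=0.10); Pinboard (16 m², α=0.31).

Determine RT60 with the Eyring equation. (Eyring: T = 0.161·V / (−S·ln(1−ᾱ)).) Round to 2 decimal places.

Total surface area S = 15.3 + 446.6 + 446.6 + 704.5 + 5 + 16 = 1634.0 m².
Σ(Sᵢαᵢ) = 15.3·0.03 + 446.6·0.10 + 446.6·0.03 + 704.5·0.03 + 5·0.10 + 16·0.31 = 85.112.
Mean coefficient ᾱ = A/S = 0.0521.
−S·ln(1−ᾱ) = −1634.0 × ln(1 − 0.0521) = 87.429.
V = 32.6 × 13.7 × 8 = 3572.96 m³.
T = 0.161·V/[−S·ln(1−ᾱ)] = 0.161·3572.96/87.429 = 6.58 s.

6.58 s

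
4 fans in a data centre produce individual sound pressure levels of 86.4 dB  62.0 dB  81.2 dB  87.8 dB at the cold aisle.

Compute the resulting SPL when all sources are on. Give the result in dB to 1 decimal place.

Converting to relative power and adding: 10^(86.4/10) + 10^(62.0/10) + 10^(81.2/10) + 10^(87.8/10) = 1.172e+09.
Back to dB: 10·log₁₀ Σ = 90.7 dB.

90.7 dB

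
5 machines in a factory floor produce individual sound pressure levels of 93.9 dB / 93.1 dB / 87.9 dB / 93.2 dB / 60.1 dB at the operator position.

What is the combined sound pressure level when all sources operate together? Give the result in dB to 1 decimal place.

98.6 dB

Converting to relative power and adding: 10^(93.9/10) + 10^(93.1/10) + 10^(87.9/10) + 10^(93.2/10) + 10^(60.1/10) = 7.203e+09.
L_total = 10·log₁₀(7.203e+09) = 98.6 dB.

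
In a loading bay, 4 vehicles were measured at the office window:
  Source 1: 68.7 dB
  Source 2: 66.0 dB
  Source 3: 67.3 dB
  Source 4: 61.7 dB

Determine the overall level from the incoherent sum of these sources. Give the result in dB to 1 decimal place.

72.6 dB

Converting to relative power and adding: 10^(68.7/10) + 10^(66.0/10) + 10^(67.3/10) + 10^(61.7/10) = 1.824e+07.
Combined level = 10 log₁₀(1.824e+07) = 72.6 dB.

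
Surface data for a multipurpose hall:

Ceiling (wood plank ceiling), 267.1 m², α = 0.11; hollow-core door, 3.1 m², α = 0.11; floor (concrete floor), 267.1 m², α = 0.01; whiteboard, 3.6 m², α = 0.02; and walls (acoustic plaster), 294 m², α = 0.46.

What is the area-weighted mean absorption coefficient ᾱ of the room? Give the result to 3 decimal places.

0.201

Total surface area S = 834.9 m².
Σ(Sᵢαᵢ) = 267.1×0.11 + 3.1×0.11 + 267.1×0.01 + 3.6×0.02 + 294×0.46 = 167.705.
ᾱ = 167.705 / 834.9 = 0.201.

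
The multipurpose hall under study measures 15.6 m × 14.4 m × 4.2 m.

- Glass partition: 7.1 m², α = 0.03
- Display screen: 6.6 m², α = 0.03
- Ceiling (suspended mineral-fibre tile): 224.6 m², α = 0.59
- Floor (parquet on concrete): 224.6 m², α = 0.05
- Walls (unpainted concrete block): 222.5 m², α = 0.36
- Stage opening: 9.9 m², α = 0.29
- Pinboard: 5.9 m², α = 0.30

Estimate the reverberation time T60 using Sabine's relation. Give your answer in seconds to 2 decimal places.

0.66 s

Equivalent absorption area: A = 7.1×0.03 + 6.6×0.03 + 224.6×0.59 + 224.6×0.05 + 222.5×0.36 + 9.9×0.29 + 5.9×0.30 = 228.896 m².
Room volume: 943.488 m³.
Sabine: RT60 = 0.161 × 943.488 / 228.896 = 0.66 s.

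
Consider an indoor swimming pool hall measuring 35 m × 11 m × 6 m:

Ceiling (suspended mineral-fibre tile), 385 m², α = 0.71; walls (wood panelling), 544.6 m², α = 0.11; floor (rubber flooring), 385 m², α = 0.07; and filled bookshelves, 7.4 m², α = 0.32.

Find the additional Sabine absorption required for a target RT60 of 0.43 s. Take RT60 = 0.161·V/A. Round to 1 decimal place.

502.3 sabins

A₁ = Σ Sᵢαᵢ = 385×0.71 + 544.6×0.11 + 385×0.07 + 7.4×0.32 = 362.574 sabins.
V = 2310 m³. Required absorption A₂ = 0.161 × 2310 / 0.43 = 864.907 sabins.
Additional absorption ΔA = 864.907 − 362.574 = 502.3 sabins.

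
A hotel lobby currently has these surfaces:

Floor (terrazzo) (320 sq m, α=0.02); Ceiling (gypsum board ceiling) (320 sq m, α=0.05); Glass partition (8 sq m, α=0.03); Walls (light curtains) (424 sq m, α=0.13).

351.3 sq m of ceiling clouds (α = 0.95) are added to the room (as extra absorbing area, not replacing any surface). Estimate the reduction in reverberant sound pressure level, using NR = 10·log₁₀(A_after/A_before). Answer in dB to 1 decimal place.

7.2 dB

Total absorption A_before = 320·0.02 + 320·0.05 + 8·0.03 + 424·0.13
  = 6.400 + 16.000 + 0.240 + 55.120 = 77.760 sq m sabins.
Added absorption = 351.3 × 0.95 = 333.735 sabins.
A_after = 77.760 + 333.735 = 411.495 sabins.
NR = 10·log₁₀(411.495/77.760) = 7.2 dB.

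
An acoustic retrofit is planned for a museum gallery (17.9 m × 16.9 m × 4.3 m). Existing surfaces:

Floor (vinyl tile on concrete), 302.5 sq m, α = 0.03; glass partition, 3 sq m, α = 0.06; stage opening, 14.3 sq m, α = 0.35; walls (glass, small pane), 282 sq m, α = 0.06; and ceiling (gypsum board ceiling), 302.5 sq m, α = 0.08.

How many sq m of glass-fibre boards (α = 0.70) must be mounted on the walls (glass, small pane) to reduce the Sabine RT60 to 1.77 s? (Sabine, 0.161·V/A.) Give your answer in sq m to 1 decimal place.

98.3

A₁ = Σ Sᵢαᵢ = 302.5×0.03 + 3×0.06 + 14.3×0.35 + 282×0.06 + 302.5×0.08 = 55.380 sabins.
Required A₂ = 0.161·1300.793/1.77 = 118.321 sabins.
Absorption to add: 118.321 − 55.380 = 62.941 sabins.
Net gain per sq m: Δα = 0.70 − 0.06 = 0.64.
Panel area = 62.941 / 0.64 = 98.3 sq m.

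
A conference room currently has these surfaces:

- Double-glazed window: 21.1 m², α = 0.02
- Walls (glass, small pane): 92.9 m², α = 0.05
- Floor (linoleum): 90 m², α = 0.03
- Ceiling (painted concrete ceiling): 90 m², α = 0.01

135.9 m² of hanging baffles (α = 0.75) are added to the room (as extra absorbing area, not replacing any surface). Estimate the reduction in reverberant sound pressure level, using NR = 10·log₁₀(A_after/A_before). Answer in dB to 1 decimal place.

A_before = Σ Sᵢαᵢ = 21.1×0.02 + 92.9×0.05 + 90×0.03 + 90×0.01 = 8.667 sabins.
Treatment contributes 135.9·0.75 = 101.925 sabins.
New total A_after = 110.592 sabins.
NR = 10·log₁₀(110.592/8.667) = 11.1 dB.

11.1 dB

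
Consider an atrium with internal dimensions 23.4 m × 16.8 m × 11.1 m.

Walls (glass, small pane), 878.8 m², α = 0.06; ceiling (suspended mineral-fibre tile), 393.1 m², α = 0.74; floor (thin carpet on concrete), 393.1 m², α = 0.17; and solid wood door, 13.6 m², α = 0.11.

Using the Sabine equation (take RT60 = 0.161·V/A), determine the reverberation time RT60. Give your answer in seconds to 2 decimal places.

Total absorption A = 878.8×0.06 + 393.1×0.74 + 393.1×0.17 + 13.6×0.11
  = 52.728 + 290.894 + 66.827 + 1.496 = 411.945 m² sabins.
V = 23.4·16.8·11.1 = 4363.632 m³.
RT60 = 0.161 · V / A = 0.161 × 4363.632 / 411.945 = 1.71 s.

1.71 seconds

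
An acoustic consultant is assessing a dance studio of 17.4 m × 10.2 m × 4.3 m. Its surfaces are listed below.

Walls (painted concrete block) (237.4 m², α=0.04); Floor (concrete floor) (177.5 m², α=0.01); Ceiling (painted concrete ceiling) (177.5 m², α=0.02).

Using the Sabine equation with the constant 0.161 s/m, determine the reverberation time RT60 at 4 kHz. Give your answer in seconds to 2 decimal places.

Equivalent absorption area: A = 237.4·0.04 + 177.5·0.01 + 177.5·0.02 = 14.821 m².
Room volume: 763.164 m³.
Sabine: RT60 = 0.161 × 763.164 / 14.821 = 8.29 s.

8.29 s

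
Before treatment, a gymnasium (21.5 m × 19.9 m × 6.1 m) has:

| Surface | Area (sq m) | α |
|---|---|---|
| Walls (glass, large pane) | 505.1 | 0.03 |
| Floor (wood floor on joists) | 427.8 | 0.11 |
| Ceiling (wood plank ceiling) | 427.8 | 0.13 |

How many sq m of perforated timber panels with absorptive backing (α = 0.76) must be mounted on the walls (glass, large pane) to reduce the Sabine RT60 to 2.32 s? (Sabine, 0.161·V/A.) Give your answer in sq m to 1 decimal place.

Equivalent absorption area: A₁ = 505.1×0.03 + 427.8×0.11 + 427.8×0.13 = 117.825 sq m.
V = 2609.885 m³. Target absorption A₂ = 0.161 × 2609.885 / 2.32 = 181.117 sabins.
ΔA needed = 181.117 − 117.825 = 63.292 sabins.
Net gain per sq m: Δα = 0.76 − 0.03 = 0.73.
Panel area = 63.292 / 0.73 = 86.7 sq m.

86.7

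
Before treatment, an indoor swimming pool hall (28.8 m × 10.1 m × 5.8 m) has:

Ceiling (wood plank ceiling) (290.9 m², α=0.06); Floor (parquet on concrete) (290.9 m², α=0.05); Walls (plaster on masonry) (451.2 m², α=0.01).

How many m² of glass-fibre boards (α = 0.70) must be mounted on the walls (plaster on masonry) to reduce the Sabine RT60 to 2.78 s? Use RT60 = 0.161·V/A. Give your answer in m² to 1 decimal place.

Summing Sᵢαᵢ: 17.454 + 14.545 + 4.512 → A₁ = 36.511 sabins.
V = 1687.104 m³. Target absorption A₂ = 0.161 × 1687.104 / 2.78 = 97.706 sabins.
Absorption to add: 97.706 − 36.511 = 61.195 sabins.
Each m² of panel replacing the walls (plaster on masonry) adds (0.70 − 0.01) = 0.69 sabins.
Area = ΔA/Δα = 61.195/0.69 = 88.7 m².

88.7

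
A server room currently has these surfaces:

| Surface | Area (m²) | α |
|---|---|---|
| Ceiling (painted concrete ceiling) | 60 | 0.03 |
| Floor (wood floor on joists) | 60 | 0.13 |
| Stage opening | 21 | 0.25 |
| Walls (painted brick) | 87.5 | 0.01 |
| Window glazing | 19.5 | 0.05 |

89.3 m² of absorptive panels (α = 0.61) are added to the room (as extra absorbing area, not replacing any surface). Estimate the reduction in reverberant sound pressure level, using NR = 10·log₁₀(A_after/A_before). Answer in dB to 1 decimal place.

6.3 dB

Total absorption A_before = 60·0.03 + 60·0.13 + 21·0.25 + 87.5·0.01 + 19.5·0.05
  = 1.800 + 7.800 + 5.250 + 0.875 + 0.975 = 16.700 m² sabins.
Treatment contributes 89.3·0.61 = 54.473 sabins.
New total A_after = 71.173 sabins.
NR = 10·log₁₀(71.173/16.700) = 6.3 dB.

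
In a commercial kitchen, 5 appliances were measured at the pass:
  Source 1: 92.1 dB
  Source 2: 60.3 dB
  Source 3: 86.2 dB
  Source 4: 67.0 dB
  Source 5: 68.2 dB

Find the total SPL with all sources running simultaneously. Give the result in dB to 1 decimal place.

93.1 dB

Converting to relative power and adding: 10^(92.1/10) + 10^(60.3/10) + 10^(86.2/10) + 10^(67.0/10) + 10^(68.2/10) = 2.051e+09.
L_total = 10·log₁₀(2.051e+09) = 93.1 dB.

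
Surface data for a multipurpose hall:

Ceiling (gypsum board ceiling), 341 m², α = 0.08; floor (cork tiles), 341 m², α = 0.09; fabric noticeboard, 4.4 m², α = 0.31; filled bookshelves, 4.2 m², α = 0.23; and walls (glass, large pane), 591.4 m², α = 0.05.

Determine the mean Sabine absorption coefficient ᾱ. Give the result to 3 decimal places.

S = Σ Sᵢ = 341 + 341 + 4.4 + 4.2 + 591.4 = 1282.0 m².
Σ(Sᵢαᵢ) = 341*0.08 + 341*0.09 + 4.4*0.31 + 4.2*0.23 + 591.4*0.05 = 89.870.
ᾱ = A/S = 0.070.

0.070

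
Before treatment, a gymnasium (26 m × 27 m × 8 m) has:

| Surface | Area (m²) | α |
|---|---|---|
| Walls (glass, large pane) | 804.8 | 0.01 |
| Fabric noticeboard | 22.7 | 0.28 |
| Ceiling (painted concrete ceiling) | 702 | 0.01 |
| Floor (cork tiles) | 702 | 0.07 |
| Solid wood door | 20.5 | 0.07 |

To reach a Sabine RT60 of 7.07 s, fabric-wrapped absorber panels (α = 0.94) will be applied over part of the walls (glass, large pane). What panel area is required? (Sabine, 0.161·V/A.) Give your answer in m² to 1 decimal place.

A₁ = Σ Sᵢαᵢ = 804.8·0.01 + 22.7·0.28 + 702·0.01 + 702·0.07 + 20.5·0.07 = 71.999 sabins.
V = 5616 m³. Target absorption A₂ = 0.161 × 5616 / 7.07 = 127.889 sabins.
Absorption to add: 127.889 − 71.999 = 55.890 sabins.
Each m² of panel replacing the walls (glass, large pane) adds (0.94 − 0.01) = 0.93 sabins.
Area = ΔA/Δα = 55.890/0.93 = 60.1 m².

60.1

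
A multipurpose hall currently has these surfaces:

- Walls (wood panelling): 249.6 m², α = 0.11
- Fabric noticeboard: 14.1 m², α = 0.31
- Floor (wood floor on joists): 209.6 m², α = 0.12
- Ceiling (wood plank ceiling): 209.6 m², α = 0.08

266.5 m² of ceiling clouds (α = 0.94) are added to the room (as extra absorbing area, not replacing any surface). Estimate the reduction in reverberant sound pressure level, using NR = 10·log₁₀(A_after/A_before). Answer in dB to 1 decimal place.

Total absorption A_before = 249.6*0.11 + 14.1*0.31 + 209.6*0.12 + 209.6*0.08
  = 27.456 + 4.371 + 25.152 + 16.768 = 73.747 m² sabins.
Treatment contributes 266.5·0.94 = 250.510 sabins.
New total A_after = 324.257 sabins.
Reduction = 10 log₁₀(A_after/A_before) = 10 log₁₀(4.3969) = 6.4 dB.

6.4 dB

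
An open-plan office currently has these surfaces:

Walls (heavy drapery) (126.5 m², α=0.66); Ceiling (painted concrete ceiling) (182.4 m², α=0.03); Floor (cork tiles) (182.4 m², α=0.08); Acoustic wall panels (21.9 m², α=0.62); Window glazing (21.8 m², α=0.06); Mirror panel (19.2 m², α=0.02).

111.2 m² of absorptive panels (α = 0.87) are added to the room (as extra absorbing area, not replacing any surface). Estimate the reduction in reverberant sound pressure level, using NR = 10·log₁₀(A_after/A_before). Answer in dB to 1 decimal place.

2.6 dB

Summing Sᵢαᵢ: 83.490 + 5.472 + 14.592 + 13.578 + 1.308 + 0.384 → A_before = 118.824 sabins.
Treatment contributes 111.2·0.87 = 96.744 sabins.
New total A_after = 215.568 sabins.
Reduction = 10 log₁₀(A_after/A_before) = 10 log₁₀(1.8142) = 2.6 dB.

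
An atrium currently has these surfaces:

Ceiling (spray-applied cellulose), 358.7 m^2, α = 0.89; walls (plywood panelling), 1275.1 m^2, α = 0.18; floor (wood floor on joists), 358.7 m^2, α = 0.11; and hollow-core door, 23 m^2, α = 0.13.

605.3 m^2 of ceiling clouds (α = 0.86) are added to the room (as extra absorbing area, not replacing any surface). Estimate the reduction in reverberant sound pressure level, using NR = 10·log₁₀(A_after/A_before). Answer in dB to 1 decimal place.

Equivalent absorption area: A_before = 358.7×0.89 + 1275.1×0.18 + 358.7×0.11 + 23×0.13 = 591.208 m^2.
Added absorption = 605.3 × 0.86 = 520.558 sabins.
A_after = 591.208 + 520.558 = 1111.766 sabins.
NR = 10·log₁₀(1111.766/591.208) = 2.7 dB.

2.7 dB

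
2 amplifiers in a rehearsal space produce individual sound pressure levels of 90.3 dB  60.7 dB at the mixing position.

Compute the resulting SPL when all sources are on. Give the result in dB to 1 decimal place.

Converting to relative power and adding: 10^(90.3/10) + 10^(60.7/10) = 1.073e+09.
L_total = 10·log₁₀(1.073e+09) = 90.3 dB.

90.3 dB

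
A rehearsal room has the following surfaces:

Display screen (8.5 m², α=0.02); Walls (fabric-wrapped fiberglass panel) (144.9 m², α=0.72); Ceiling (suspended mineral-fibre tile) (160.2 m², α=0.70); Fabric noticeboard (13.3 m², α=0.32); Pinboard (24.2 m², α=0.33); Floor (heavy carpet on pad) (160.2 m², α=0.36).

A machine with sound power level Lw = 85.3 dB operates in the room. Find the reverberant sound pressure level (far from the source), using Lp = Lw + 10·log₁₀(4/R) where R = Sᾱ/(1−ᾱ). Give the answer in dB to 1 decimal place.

A = 286.552 sabins; S = 511.3 m².
ᾱ = 286.552/511.3 = 0.5604; R = Sᾱ/(1−ᾱ) = 286.552/(1−0.5604) = 651.847 m².
Lp = Lw + 10 log₁₀(4/R) = 85.3 -22.12 = 63.2 dB.

63.2 dB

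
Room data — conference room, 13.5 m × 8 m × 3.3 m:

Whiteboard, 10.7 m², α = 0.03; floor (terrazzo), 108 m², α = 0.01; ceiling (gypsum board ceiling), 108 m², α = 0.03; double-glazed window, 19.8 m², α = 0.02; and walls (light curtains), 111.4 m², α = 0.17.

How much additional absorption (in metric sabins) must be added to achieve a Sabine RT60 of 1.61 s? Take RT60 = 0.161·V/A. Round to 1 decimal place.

Equivalent absorption area: A₁ = 10.7*0.03 + 108*0.01 + 108*0.03 + 19.8*0.02 + 111.4*0.17 = 23.975 m².
For T = 1.61 s, need A₂ = 0.161·V/T = 0.161·356.4/1.61 = 35.640 sabins.
Shortfall: 35.640 − 23.975 = 11.7 sabins.

11.7 sabins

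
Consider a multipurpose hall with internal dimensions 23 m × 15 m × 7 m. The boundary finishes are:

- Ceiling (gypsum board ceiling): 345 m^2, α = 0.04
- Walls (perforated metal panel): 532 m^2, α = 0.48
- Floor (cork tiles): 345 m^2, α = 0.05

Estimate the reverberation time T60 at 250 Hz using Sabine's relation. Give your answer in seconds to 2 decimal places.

1.36 s

Total absorption A = 345·0.04 + 532·0.48 + 345·0.05
  = 13.800 + 255.360 + 17.250 = 286.410 m^2 sabins.
Room volume: 2415 m³.
Sabine: RT60 = 0.161 × 2415 / 286.410 = 1.36 s.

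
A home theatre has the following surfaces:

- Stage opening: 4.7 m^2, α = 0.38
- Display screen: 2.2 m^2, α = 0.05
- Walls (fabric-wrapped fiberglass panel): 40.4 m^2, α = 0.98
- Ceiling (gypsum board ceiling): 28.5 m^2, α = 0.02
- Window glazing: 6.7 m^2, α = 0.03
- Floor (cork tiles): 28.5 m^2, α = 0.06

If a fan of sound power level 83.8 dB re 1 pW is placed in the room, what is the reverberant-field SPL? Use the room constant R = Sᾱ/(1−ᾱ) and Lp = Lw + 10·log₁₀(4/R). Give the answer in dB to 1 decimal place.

A = 43.969 sabins; S = 111.0 m^2.
ᾱ = 0.3961, so room constant R = A/(1−ᾱ) = 72.808 m^2.
Lp = Lw + 10 log₁₀(4/R) = 83.8 -12.60 = 71.2 dB.

71.2 dB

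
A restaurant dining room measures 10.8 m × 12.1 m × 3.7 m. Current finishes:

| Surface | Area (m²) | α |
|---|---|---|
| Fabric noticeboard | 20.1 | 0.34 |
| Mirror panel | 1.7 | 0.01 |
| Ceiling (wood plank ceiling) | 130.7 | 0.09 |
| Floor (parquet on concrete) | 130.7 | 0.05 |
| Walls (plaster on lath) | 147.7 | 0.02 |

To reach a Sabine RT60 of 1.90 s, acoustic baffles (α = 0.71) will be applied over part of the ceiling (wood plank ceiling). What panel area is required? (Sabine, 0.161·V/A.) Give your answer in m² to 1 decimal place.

Equivalent absorption area: A₁ = 20.1·0.34 + 1.7·0.01 + 130.7·0.09 + 130.7·0.05 + 147.7·0.02 = 28.103 m².
V = 483.516 m³. Target absorption A₂ = 0.161 × 483.516 / 1.90 = 40.972 sabins.
ΔA needed = 40.972 − 28.103 = 12.869 sabins.
Net gain per m²: Δα = 0.71 − 0.09 = 0.62.
Panel area = 12.869 / 0.62 = 20.8 m².

20.8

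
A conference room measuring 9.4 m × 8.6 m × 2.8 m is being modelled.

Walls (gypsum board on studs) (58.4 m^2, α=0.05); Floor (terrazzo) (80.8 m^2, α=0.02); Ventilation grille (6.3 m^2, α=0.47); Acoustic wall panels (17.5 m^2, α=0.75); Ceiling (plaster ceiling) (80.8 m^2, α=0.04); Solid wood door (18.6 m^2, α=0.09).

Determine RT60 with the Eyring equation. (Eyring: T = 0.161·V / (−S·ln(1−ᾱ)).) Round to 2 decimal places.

1.36 s

S = Σ Sᵢ = 262.4 m^2.
Σ(Sᵢαᵢ) = 58.4×0.05 + 80.8×0.02 + 6.3×0.47 + 17.5×0.75 + 80.8×0.04 + 18.6×0.09 = 25.528.
ᾱ = 25.528 / 262.4 = 0.0973.
Eyring denominator: −S ln(1−ᾱ) = 26.861.
V = 9.4 × 8.6 × 2.8 = 226.352 m³.
RT60 = 0.161 × 226.352 / 26.861 = 1.36 s.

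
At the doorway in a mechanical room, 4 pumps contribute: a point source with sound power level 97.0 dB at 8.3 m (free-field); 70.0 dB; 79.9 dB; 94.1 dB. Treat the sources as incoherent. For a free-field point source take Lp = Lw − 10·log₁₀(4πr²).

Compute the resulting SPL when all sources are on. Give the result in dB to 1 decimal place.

Source at 8.3 m: Lp = 97.0 − 10·log₁₀(4π·8.3²) = 97.0 − 10·log₁₀(865.697) = 67.6 dB.
Σ 10^(Lᵢ/10) = 2.684e+09.
Back to dB: 10·log₁₀ Σ = 94.3 dB.

94.3 dB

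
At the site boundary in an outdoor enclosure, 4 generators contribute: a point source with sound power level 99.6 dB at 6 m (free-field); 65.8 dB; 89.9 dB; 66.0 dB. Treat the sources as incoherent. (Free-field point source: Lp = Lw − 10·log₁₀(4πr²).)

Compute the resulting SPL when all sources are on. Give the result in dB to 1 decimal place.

90.0 dB

Source at 6 m: Lp = 99.6 − 10·log₁₀(4π·6²) = 99.6 − 10·log₁₀(452.389) = 73.0 dB.
Sum in the linear (power) domain: Σ 10^(Lᵢ/10) = 10^(73.0/10) + 10^(65.8/10) + 10^(89.9/10) + 10^(66.0/10) = 1.005e+09.
L_total = 10·log₁₀(1.005e+09) = 90.0 dB.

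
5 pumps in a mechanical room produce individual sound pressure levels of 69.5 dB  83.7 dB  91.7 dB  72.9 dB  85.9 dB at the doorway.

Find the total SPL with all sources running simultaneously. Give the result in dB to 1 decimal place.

93.3 dB

Converting to relative power and adding: 10^(69.5/10) + 10^(83.7/10) + 10^(91.7/10) + 10^(72.9/10) + 10^(85.9/10) = 2.131e+09.
Back to dB: 10·log₁₀ Σ = 93.3 dB.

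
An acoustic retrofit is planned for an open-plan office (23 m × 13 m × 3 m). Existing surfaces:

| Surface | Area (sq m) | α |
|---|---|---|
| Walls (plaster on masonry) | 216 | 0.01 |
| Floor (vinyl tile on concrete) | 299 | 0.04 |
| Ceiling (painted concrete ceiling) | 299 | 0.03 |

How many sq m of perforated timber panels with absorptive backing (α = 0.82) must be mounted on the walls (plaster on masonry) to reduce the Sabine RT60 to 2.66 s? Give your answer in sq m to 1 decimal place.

Summing Sᵢαᵢ: 2.160 + 11.960 + 8.970 → A₁ = 23.090 sabins.
Required A₂ = 0.161·897/2.66 = 54.292 sabins.
ΔA needed = 54.292 − 23.090 = 31.202 sabins.
Net gain per sq m: Δα = 0.82 − 0.01 = 0.81.
Panel area = 31.202 / 0.81 = 38.5 sq m.

38.5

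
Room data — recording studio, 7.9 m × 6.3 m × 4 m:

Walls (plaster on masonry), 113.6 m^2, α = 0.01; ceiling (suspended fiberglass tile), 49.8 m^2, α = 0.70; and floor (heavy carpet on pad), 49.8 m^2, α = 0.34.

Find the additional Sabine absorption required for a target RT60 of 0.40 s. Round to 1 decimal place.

27.2 sabins

A₁ = Σ Sᵢαᵢ = 113.6·0.01 + 49.8·0.70 + 49.8·0.34 = 52.928 sabins.
Target A₂ = 0.161·199.08/0.40 = 80.130 sabins (V = 199.08 m³).
Additional absorption ΔA = 80.130 − 52.928 = 27.2 sabins.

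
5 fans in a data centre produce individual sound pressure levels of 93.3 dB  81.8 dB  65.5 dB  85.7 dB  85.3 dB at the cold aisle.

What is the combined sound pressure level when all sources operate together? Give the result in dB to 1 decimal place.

Σ 10^(Lᵢ/10) = 3.003e+09.
L_total = 10·log₁₀(3.003e+09) = 94.8 dB.

94.8 dB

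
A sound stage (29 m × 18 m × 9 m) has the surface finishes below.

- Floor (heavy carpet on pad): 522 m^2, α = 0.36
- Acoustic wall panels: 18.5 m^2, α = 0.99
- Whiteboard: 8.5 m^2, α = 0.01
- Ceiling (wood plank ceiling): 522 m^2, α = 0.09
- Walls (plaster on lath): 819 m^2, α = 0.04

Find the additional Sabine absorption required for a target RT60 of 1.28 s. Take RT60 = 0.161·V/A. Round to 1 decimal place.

Summing Sᵢαᵢ: 187.920 + 18.315 + 0.085 + 46.980 + 32.760 → A₁ = 286.060 sabins.
For T = 1.28 s, need A₂ = 0.161·V/T = 0.161·4698/1.28 = 590.920 sabins.
Shortfall: 590.920 − 286.060 = 304.9 sabins.

304.9 sabins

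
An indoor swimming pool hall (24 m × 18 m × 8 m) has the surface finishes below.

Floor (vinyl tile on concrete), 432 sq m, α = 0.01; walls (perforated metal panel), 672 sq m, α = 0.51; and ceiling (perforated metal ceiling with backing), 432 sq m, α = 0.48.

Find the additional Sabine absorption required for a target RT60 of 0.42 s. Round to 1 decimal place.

770.4 sabins

Summing Sᵢαᵢ: 4.320 + 342.720 + 207.360 → A₁ = 554.400 sabins.
Target A₂ = 0.161·3456/0.42 = 1324.800 sabins (V = 3456 m³).
Shortfall: 1324.800 − 554.400 = 770.4 sabins.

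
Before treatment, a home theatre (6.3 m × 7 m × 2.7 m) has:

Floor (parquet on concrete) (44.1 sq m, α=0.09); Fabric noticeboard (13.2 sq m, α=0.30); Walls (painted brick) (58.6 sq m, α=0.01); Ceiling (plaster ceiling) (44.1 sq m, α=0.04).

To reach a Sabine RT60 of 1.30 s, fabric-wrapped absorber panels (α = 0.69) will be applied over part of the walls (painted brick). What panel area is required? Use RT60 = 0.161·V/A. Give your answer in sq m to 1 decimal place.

6.6

Summing Sᵢαᵢ: 3.969 + 3.960 + 0.586 + 1.764 → A₁ = 10.279 sabins.
Required A₂ = 0.161·119.07/1.30 = 14.746 sabins.
ΔA needed = 14.746 − 10.279 = 4.467 sabins.
Each sq m of panel replacing the walls (painted brick) adds (0.69 − 0.01) = 0.68 sabins.
Area = ΔA/Δα = 4.467/0.68 = 6.6 sq m.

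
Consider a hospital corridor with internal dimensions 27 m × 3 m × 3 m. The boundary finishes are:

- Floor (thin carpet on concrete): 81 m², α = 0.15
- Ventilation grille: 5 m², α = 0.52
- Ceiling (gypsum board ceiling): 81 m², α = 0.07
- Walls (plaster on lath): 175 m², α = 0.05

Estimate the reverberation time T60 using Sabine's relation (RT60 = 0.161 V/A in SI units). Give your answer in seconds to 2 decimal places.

1.34 seconds

Summing Sᵢαᵢ: 12.150 + 2.600 + 5.670 + 8.750 → A = 29.170 sabins.
Room volume: 243 m³.
RT60 = 0.161 · V / A = 0.161 × 243 / 29.170 = 1.34 s.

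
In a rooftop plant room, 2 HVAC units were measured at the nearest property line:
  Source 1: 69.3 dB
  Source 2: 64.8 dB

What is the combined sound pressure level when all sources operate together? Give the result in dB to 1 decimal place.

70.6 dB

Σ 10^(Lᵢ/10) = 1.153e+07.
Combined level = 10 log₁₀(1.153e+07) = 70.6 dB.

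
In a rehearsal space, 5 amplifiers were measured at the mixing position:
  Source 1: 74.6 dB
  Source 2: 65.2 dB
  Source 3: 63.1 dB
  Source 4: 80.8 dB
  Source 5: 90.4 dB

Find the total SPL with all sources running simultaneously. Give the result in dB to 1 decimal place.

91.0 dB

Σ 10^(Lᵢ/10) = 1.251e+09.
Back to dB: 10·log₁₀ Σ = 91.0 dB.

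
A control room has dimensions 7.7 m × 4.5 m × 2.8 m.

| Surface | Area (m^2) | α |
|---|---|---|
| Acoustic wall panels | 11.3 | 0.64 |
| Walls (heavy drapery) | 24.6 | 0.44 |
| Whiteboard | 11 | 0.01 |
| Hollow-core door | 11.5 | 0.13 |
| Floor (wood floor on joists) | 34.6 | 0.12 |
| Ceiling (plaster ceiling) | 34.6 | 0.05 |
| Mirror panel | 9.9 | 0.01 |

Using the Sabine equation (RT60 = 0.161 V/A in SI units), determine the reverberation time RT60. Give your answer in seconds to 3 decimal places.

Total absorption A = 11.3·0.64 + 24.6·0.44 + 11·0.01 + 11.5·0.13 + 34.6·0.12 + 34.6·0.05 + 9.9·0.01
  = 7.232 + 10.824 + 0.110 + 1.495 + 4.152 + 1.730 + 0.099 = 25.642 m^2 sabins.
Room volume: 97.02 m³.
Sabine: RT60 = 0.161 × 97.02 / 25.642 = 0.609 s.

0.609 s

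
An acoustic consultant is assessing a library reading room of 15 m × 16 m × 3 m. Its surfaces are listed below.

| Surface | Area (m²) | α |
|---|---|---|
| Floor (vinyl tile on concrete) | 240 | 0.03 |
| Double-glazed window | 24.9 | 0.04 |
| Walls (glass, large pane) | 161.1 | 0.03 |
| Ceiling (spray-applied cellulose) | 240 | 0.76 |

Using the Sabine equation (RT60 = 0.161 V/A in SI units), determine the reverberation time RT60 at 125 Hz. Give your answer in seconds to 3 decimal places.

0.593 s

Summing Sᵢαᵢ: 7.200 + 0.996 + 4.833 + 182.400 → A = 195.429 sabins.
Volume V = 15 × 16 × 3 = 720 m³.
Sabine: RT60 = 0.161 × 720 / 195.429 = 0.593 s.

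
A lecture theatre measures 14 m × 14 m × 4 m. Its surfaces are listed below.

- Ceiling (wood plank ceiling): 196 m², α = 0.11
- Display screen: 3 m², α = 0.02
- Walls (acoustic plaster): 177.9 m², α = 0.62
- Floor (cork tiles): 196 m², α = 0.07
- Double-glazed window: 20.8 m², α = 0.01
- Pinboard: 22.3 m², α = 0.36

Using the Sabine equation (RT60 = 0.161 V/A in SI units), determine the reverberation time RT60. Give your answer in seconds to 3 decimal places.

0.820 s

Summing Sᵢαᵢ: 21.560 + 0.060 + 110.298 + 13.720 + 0.208 + 8.028 → A = 153.874 sabins.
Room volume: 784 m³.
RT60 = 0.161 · V / A = 0.161 × 784 / 153.874 = 0.820 s.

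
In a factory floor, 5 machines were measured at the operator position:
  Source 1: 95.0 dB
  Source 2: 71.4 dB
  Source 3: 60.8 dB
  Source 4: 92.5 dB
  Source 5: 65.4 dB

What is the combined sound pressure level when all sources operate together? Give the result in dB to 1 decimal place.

97.0 dB

Sum in the linear (power) domain: Σ 10^(Lᵢ/10) = 10^(95.0/10) + 10^(71.4/10) + 10^(60.8/10) + 10^(92.5/10) + 10^(65.4/10) = 4.959e+09.
Combined level = 10 log₁₀(4.959e+09) = 97.0 dB.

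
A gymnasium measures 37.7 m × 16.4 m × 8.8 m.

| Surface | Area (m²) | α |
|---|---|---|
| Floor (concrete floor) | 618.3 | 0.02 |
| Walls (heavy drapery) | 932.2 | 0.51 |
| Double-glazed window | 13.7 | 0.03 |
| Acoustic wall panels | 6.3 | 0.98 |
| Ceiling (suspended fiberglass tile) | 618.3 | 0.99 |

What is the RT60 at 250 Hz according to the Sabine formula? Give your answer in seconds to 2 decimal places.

0.79 sec

A = Σ Sᵢαᵢ = 618.3×0.02 + 932.2×0.51 + 13.7×0.03 + 6.3×0.98 + 618.3×0.99 = 1106.490 sabins.
Volume V = 37.7 × 16.4 × 8.8 = 5440.864 m³.
Sabine: RT60 = 0.161 × 5440.864 / 1106.490 = 0.79 s.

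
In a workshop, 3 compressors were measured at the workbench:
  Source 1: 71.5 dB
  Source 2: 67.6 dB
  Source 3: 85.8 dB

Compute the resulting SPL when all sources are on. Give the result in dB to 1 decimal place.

Sum in the linear (power) domain: Σ 10^(Lᵢ/10) = 10^(71.5/10) + 10^(67.6/10) + 10^(85.8/10) = 4.001e+08.
Back to dB: 10·log₁₀ Σ = 86.0 dB.

86.0 dB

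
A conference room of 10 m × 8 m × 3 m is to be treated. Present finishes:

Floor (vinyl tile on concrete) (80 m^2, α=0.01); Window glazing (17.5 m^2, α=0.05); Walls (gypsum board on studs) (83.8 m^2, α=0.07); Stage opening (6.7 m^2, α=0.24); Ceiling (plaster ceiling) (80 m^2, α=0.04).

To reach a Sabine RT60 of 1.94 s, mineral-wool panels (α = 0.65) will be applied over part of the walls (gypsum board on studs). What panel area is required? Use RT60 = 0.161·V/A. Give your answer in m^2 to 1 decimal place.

13.0

Total absorption A₁ = 80·0.01 + 17.5·0.05 + 83.8·0.07 + 6.7·0.24 + 80·0.04
  = 0.800 + 0.875 + 5.866 + 1.608 + 3.200 = 12.349 m^2 sabins.
Required A₂ = 0.161·240/1.94 = 19.918 sabins.
Absorption to add: 19.918 − 12.349 = 7.569 sabins.
Net gain per m^2: Δα = 0.65 − 0.07 = 0.58.
Panel area = 7.569 / 0.58 = 13.0 m^2.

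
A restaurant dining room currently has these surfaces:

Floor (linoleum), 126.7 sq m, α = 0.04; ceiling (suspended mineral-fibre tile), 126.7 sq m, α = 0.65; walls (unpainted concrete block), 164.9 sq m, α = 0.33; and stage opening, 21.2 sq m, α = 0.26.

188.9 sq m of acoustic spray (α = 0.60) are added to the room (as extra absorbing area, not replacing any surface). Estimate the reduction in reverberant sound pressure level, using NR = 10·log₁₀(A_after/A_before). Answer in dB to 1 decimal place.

2.5 dB

Summing Sᵢαᵢ: 5.068 + 82.355 + 54.417 + 5.512 → A_before = 147.352 sabins.
Added absorption = 188.9 × 0.60 = 113.340 sabins.
New total A_after = 260.692 sabins.
Reduction = 10 log₁₀(A_after/A_before) = 10 log₁₀(1.7692) = 2.5 dB.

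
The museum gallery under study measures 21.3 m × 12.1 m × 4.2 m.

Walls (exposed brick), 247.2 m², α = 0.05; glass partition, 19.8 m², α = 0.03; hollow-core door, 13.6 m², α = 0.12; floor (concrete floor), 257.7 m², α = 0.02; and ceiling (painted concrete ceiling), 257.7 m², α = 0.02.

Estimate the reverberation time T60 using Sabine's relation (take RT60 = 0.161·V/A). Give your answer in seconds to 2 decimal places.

7.00 s

A = Σ Sᵢαᵢ = 247.2·0.05 + 19.8·0.03 + 13.6·0.12 + 257.7·0.02 + 257.7·0.02 = 24.894 sabins.
Room volume: 1082.466 m³.
T = 0.161 V/A = 0.161·1082.466/24.894 = 7.00 s.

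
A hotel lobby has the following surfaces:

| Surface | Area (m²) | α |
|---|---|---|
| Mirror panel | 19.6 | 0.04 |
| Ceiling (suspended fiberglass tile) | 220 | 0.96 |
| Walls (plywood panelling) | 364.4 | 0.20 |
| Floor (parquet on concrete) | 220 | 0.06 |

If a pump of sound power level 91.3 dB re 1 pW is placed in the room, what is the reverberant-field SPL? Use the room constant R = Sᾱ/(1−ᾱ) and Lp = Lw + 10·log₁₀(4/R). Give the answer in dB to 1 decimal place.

A = 298.064 sabins; S = 824.0 m².
ᾱ = 0.3617, so room constant R = A/(1−ᾱ) = 466.965 m².
Lp = Lw + 10 log₁₀(4/R) = 91.3 -20.67 = 70.6 dB.

70.6 dB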